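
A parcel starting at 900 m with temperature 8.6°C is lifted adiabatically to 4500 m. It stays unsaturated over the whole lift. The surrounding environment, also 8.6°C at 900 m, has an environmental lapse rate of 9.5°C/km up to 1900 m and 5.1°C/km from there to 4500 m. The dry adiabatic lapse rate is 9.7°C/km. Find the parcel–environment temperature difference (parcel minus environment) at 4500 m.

-12.16°C (parcel cooler than environment)

Parcel:
  900–4500 m, dry: Δz = 3.6 km ⇒ ΔT = -34.92°C; T = -26.32°C
Environment:
  900–1900 m, environment, lower layer: Δz = 1 km ⇒ ΔT = -9.5°C; T = -0.9°C
  1900–4500 m, environment, upper layer: Δz = 2.6 km ⇒ ΔT = -13.26°C; T = -14.16°C
T_parcel − T_env = -26.32 − (-14.16) = -12.16°C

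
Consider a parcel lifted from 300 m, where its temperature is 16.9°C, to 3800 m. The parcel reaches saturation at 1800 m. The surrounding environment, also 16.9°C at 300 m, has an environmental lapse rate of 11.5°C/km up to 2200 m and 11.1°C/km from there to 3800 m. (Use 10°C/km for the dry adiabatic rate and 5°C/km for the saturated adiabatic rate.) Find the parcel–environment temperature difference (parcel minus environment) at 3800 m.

Parcel:
  300–1800 m, dry: Δz = 1.5 km ⇒ ΔT = -15°C; T = 1.9°C
  1800–3800 m, saturated: Δz = 2 km ⇒ ΔT = -10°C; T = -8.1°C
Environment:
  300–2200 m, environment, lower layer: Δz = 1.9 km ⇒ ΔT = -21.85°C; T = -4.95°C
  2200–3800 m, environment, upper layer: Δz = 1.6 km ⇒ ΔT = -17.76°C; T = -22.71°C
T_parcel − T_env = -8.1 − (-22.71) = +14.61°C

+14.61°C (parcel warmer than environment)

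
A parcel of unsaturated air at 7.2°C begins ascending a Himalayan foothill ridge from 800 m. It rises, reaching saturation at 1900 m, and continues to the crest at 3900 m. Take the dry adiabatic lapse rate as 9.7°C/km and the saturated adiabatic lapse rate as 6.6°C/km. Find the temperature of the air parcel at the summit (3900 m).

-16.67°C

Dry to 1900 m: -9.7 × 1.1 km = -10.67°C, so T = -3.47°C.
Saturated to 3900 m: -6.6 × 2 km = -13.2°C, so T = -16.67°C.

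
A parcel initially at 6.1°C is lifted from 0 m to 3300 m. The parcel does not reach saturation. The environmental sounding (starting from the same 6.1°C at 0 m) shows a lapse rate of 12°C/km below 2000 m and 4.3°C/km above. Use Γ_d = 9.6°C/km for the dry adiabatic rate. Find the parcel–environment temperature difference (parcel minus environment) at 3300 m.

-2.09°C (parcel cooler than environment)

Parcel:
  From 0 m to 3300 m (dry): cools by 9.6 × 3.3 = 31.68°C, giving -25.58°C.
Environment:
  From 0 m to 2000 m (environment, lower layer): cools by 12 × 2 = 24°C, giving -17.9°C.
  From 2000 m to 3300 m (environment, upper layer): cools by 4.3 × 1.3 = 5.59°C, giving -23.49°C.
T_parcel − T_env = -25.58 − (-23.49) = -2.09°C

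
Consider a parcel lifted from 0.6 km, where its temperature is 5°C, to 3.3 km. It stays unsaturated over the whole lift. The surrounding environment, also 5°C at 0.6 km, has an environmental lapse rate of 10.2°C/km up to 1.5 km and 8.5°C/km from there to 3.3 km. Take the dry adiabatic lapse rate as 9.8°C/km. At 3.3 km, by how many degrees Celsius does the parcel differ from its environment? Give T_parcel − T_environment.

-1.98°C (parcel cooler than environment)

Parcel:
  Dry to 3300 m: -9.8 × 2.7 km = -26.46°C, so T = -21.46°C.
Environment:
  Environment, lower layer to 1500 m: -10.2 × 0.9 km = -9.18°C, so T = -4.18°C.
  Environment, upper layer to 3300 m: -8.5 × 1.8 km = -15.3°C, so T = -19.48°C.
T_parcel − T_env = -21.46 − (-19.48) = -1.98°C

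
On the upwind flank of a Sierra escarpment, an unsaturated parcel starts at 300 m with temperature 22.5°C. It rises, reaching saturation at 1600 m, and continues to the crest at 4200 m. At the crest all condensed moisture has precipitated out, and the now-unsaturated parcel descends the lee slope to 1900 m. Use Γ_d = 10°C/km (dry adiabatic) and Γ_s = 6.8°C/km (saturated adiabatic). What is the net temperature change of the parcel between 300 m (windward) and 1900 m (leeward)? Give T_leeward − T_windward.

300–1600 m, dry: Δz = 1.3 km ⇒ ΔT = -13°C; T = 9.5°C
1600–4200 m, saturated: Δz = 2.6 km ⇒ ΔT = -17.68°C; T = -8.18°C
4200–1900 m, dry descent: Δz = 2.3 km ⇒ ΔT = +23°C; T = 14.82°C
Net change vs windward start: 14.82 − 22.5 = -7.68°C

-7.68°C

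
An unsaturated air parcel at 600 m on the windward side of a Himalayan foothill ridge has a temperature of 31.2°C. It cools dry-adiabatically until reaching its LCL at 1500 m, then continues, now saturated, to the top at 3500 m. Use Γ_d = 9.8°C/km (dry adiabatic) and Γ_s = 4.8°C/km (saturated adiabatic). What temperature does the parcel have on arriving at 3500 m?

12.78°C

Dry to 1500 m: -9.8 × 0.9 km = -8.82°C, so T = 22.38°C.
Saturated to 3500 m: -4.8 × 2 km = -9.6°C, so T = 12.78°C.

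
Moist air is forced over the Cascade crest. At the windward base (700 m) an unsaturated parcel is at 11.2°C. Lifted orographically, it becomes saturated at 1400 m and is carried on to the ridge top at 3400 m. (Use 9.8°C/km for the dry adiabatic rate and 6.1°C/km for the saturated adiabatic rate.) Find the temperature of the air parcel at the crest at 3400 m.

700 → 1400 m (dry, 9.8°C/km): ΔT = -9.8 × 0.7 = -6.86°C → T = 4.34°C
1400 → 3400 m (saturated, 6.1°C/km): ΔT = -6.1 × 2 = -12.2°C → T = -7.86°C

-7.86°C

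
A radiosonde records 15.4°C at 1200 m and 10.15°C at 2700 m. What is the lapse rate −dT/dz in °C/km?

3.5°C/km

Γ = −ΔT/Δz = (15.4 − 10.15) / (2700 − 1200) m
  = 5.25°C / 1.5 km = 3.5°C/km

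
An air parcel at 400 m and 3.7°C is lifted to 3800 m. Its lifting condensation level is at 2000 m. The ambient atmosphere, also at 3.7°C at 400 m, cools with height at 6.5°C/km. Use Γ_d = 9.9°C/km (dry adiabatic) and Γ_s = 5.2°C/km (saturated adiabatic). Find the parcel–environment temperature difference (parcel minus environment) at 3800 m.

Parcel:
  400–2000 m, dry: Δz = 1.6 km ⇒ ΔT = -15.84°C; T = -12.14°C
  2000–3800 m, saturated: Δz = 1.8 km ⇒ ΔT = -9.36°C; T = -21.5°C
Environment:
  400–3800 m, environment: Δz = 3.4 km ⇒ ΔT = -22.1°C; T = -18.4°C
T_parcel − T_env = -21.5 − (-18.4) = -3.1°C

-3.1°C (parcel cooler than environment)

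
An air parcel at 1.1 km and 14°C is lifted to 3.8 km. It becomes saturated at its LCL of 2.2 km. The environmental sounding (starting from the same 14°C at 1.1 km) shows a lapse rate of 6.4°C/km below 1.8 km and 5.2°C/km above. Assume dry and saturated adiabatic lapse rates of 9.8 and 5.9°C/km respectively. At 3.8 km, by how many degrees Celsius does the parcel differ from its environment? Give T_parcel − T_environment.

Parcel:
  Dry to 2200 m: -9.8 × 1.1 km = -10.78°C, so T = 3.22°C.
  Saturated to 3800 m: -5.9 × 1.6 km = -9.44°C, so T = -6.22°C.
Environment:
  Environment, lower layer to 1800 m: -6.4 × 0.7 km = -4.48°C, so T = 9.52°C.
  Environment, upper layer to 3800 m: -5.2 × 2 km = -10.4°C, so T = -0.88°C.
T_parcel − T_env = -6.22 − (-0.88) = -5.34°C

-5.34°C (parcel cooler than environment)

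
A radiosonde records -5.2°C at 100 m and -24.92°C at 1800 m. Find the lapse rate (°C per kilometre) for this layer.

Γ = −ΔT/Δz = (-5.2 − (-24.92)) / (1800 − 100) m
  = 19.72°C / 1.7 km = 11.6°C/km

11.6°C/km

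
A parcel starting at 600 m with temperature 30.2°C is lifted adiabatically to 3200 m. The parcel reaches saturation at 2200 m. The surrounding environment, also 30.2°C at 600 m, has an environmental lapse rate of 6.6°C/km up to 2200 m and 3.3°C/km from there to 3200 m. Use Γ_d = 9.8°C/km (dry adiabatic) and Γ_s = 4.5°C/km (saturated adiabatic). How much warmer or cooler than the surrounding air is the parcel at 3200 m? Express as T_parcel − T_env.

-6.32°C (parcel cooler than environment)

Parcel:
  Dry to 2200 m: -9.8 × 1.6 km = -15.68°C, so T = 14.52°C.
  Saturated to 3200 m: -4.5 × 1 km = -4.5°C, so T = 10.02°C.
Environment:
  Environment, lower layer to 2200 m: -6.6 × 1.6 km = -10.56°C, so T = 19.64°C.
  Environment, upper layer to 3200 m: -3.3 × 1 km = -3.3°C, so T = 16.34°C.
T_parcel − T_env = 10.02 − 16.34 = -6.32°C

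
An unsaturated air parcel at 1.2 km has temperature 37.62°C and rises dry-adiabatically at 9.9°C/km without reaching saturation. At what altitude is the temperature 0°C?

Height above start = (37.62 − 0) / 9.9 = 3.8 km
Altitude = 1200 m + 3800 m = 5000 m

5 km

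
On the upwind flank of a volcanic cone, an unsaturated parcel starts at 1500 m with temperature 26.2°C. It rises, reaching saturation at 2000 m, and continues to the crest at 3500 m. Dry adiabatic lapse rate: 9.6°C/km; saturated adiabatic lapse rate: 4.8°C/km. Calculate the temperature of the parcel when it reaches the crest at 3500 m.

14.2°C

Dry to 2000 m: -9.6 × 0.5 km = -4.8°C, so T = 21.4°C.
Saturated to 3500 m: -4.8 × 1.5 km = -7.2°C, so T = 14.2°C.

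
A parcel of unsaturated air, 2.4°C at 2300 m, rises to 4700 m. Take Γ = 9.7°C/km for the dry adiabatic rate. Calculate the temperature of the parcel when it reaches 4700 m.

Dry adiabatic to 4700 m: -9.7 × 2.4 km = -23.28°C, so T = -20.88°C.

-20.88°C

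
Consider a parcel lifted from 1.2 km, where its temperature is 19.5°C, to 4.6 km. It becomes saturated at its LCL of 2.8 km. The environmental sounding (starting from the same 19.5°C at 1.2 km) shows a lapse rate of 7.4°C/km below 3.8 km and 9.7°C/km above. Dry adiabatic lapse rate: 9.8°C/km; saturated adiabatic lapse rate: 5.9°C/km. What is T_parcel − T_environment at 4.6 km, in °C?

Parcel:
  1200–2800 m, dry: Δz = 1.6 km ⇒ ΔT = -15.68°C; T = 3.82°C
  2800–4600 m, saturated: Δz = 1.8 km ⇒ ΔT = -10.62°C; T = -6.8°C
Environment:
  1200–3800 m, environment, lower layer: Δz = 2.6 km ⇒ ΔT = -19.24°C; T = 0.26°C
  3800–4600 m, environment, upper layer: Δz = 0.8 km ⇒ ΔT = -7.76°C; T = -7.5°C
T_parcel − T_env = -6.8 − (-7.5) = +0.7°C

+0.7°C (parcel warmer than environment)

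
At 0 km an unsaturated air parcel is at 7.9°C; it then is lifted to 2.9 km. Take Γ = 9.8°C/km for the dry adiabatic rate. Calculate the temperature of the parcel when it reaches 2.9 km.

0 → 2900 m (dry adiabatic, 9.8°C/km): ΔT = -9.8 × 2.9 = -28.42°C → T = -20.52°C

-20.52°C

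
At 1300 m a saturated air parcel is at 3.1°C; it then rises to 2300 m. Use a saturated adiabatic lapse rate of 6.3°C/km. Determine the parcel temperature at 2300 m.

-3.2°C

From 1300 m to 2300 m (saturated adiabatic): cools by 6.3 × 1 = 6.3°C, giving -3.2°C.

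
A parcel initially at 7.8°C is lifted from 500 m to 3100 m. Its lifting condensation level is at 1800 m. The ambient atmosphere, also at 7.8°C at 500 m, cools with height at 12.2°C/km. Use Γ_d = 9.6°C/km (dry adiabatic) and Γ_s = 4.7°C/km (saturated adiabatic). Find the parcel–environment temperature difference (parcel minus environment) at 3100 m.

Parcel:
  500–1800 m, dry: Δz = 1.3 km ⇒ ΔT = -12.48°C; T = -4.68°C
  1800–3100 m, saturated: Δz = 1.3 km ⇒ ΔT = -6.11°C; T = -10.79°C
Environment:
  500–3100 m, environment: Δz = 2.6 km ⇒ ΔT = -31.72°C; T = -23.92°C
T_parcel − T_env = -10.79 − (-23.92) = +13.13°C

+13.13°C (parcel warmer than environment)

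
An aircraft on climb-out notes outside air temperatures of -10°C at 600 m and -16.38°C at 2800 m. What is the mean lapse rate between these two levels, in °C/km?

Γ = −ΔT/Δz = (-10 − (-16.38)) / (2800 − 600) m
  = 6.38°C / 2.2 km = 2.9°C/km

2.9°C/km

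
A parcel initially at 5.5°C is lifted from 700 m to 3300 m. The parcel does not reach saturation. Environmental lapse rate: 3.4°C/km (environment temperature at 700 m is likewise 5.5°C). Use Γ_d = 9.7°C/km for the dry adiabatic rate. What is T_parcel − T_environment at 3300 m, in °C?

Parcel:
  700 → 3300 m (dry, 9.7°C/km): ΔT = -9.7 × 2.6 = -25.22°C → T = -19.72°C
Environment:
  700 → 3300 m (environment, 3.4°C/km): ΔT = -3.4 × 2.6 = -8.84°C → T = -3.34°C
T_parcel − T_env = -19.72 − (-3.34) = -16.38°C

-16.38°C (parcel cooler than environment)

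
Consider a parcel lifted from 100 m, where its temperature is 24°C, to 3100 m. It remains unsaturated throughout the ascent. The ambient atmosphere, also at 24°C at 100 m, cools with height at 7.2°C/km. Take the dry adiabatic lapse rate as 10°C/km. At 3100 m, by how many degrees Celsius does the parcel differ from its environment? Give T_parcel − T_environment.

Parcel:
  From 100 m to 3100 m (dry): cools by 10 × 3 = 30°C, giving -6°C.
Environment:
  From 100 m to 3100 m (environment): cools by 7.2 × 3 = 21.6°C, giving 2.4°C.
T_parcel − T_env = -6 − 2.4 = -8.4°C

-8.4°C (parcel cooler than environment)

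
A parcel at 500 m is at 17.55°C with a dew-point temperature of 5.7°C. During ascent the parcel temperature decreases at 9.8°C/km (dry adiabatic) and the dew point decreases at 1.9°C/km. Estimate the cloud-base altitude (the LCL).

T and T_d converge at 9.8 − 1.9 = 7.9°C per km
Height above start = (17.55 − 5.7) / 7.9 = 1.5 km
LCL altitude = 500 m + 1500 m = 2000 m

2000 m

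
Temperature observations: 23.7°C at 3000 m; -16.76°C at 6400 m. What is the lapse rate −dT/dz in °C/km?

Γ = −ΔT/Δz = (23.7 − (-16.76)) / (6400 − 3000) m
  = 40.46°C / 3.4 km = 11.9°C/km

11.9°C/km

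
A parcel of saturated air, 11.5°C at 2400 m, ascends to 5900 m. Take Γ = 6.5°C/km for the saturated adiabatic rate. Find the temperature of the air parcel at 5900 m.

-11.25°C

From 2400 m to 5900 m (saturated adiabatic): cools by 6.5 × 3.5 = 22.75°C, giving -11.25°C.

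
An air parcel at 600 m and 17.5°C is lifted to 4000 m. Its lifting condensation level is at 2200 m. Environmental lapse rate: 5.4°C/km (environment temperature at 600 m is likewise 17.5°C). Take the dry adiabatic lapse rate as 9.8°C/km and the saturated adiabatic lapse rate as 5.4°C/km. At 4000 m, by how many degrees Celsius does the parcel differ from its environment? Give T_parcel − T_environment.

-7.04°C (parcel cooler than environment)

Parcel:
  600 → 2200 m (dry, 9.8°C/km): ΔT = -9.8 × 1.6 = -15.68°C → T = 1.82°C
  2200 → 4000 m (saturated, 5.4°C/km): ΔT = -5.4 × 1.8 = -9.72°C → T = -7.9°C
Environment:
  600 → 4000 m (environment, 5.4°C/km): ΔT = -5.4 × 3.4 = -18.36°C → T = -0.86°C
T_parcel − T_env = -7.9 − (-0.86) = -7.04°C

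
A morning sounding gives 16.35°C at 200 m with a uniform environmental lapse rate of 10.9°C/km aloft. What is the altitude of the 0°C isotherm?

Height above start = (16.35 − 0) / 10.9 = 1.5 km
Altitude = 200 m + 1500 m = 1700 m

1700 m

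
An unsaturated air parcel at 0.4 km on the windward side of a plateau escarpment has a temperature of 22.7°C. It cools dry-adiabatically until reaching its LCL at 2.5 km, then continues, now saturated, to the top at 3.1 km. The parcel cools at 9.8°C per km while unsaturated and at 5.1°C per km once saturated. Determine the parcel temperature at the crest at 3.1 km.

From 400 m to 2500 m (dry): cools by 9.8 × 2.1 = 20.58°C, giving 2.12°C.
From 2500 m to 3100 m (saturated): cools by 5.1 × 0.6 = 3.06°C, giving -0.94°C.

-0.94°C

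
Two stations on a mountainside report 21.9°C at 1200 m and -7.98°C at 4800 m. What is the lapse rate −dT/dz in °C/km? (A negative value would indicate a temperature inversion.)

8.3°C/km

Γ = −ΔT/Δz = (21.9 − (-7.98)) / (4800 − 1200) m
  = 29.88°C / 3.6 km = 8.3°C/km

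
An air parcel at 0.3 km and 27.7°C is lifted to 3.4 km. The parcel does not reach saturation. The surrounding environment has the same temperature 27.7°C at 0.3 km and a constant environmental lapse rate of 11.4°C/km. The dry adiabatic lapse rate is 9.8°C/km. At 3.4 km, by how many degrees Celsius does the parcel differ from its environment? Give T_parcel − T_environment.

Parcel:
  300 → 3400 m (dry, 9.8°C/km): ΔT = -9.8 × 3.1 = -30.38°C → T = -2.68°C
Environment:
  300 → 3400 m (environment, 11.4°C/km): ΔT = -11.4 × 3.1 = -35.34°C → T = -7.64°C
T_parcel − T_env = -2.68 − (-7.64) = +4.96°C

+4.96°C (parcel warmer than environment)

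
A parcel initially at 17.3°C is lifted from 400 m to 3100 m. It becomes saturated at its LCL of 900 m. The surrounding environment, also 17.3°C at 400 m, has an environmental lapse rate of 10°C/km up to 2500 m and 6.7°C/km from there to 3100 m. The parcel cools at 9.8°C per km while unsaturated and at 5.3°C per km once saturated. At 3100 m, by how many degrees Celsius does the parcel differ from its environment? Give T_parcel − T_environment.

Parcel:
  From 400 m to 900 m (dry): cools by 9.8 × 0.5 = 4.9°C, giving 12.4°C.
  From 900 m to 3100 m (saturated): cools by 5.3 × 2.2 = 11.66°C, giving 0.74°C.
Environment:
  From 400 m to 2500 m (environment, lower layer): cools by 10 × 2.1 = 21°C, giving -3.7°C.
  From 2500 m to 3100 m (environment, upper layer): cools by 6.7 × 0.6 = 4.02°C, giving -7.72°C.
T_parcel − T_env = 0.74 − (-7.72) = +8.46°C

+8.46°C (parcel warmer than environment)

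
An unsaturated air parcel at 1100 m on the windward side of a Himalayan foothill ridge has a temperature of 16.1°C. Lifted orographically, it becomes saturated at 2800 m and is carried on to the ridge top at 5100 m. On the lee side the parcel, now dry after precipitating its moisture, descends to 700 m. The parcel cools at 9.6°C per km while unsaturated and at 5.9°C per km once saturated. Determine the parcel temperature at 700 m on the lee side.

From 1100 m to 2800 m (dry): cools by 9.6 × 1.7 = 16.32°C, giving -0.22°C.
From 2800 m to 5100 m (saturated): cools by 5.9 × 2.3 = 13.57°C, giving -13.79°C.
From 5100 m to 700 m (dry descent): warms by 9.6 × 4.4 = 42.24°C, giving 28.45°C.

28.45°C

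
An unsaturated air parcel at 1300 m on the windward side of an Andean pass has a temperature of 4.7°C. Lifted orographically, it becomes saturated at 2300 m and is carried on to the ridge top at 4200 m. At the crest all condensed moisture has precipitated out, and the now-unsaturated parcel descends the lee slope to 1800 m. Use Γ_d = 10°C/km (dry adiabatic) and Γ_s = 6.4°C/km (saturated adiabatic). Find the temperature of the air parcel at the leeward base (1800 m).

6.54°C

From 1300 m to 2300 m (dry): cools by 10 × 1 = 10°C, giving -5.3°C.
From 2300 m to 4200 m (saturated): cools by 6.4 × 1.9 = 12.16°C, giving -17.46°C.
From 4200 m to 1800 m (dry descent): warms by 10 × 2.4 = 24°C, giving 6.54°C.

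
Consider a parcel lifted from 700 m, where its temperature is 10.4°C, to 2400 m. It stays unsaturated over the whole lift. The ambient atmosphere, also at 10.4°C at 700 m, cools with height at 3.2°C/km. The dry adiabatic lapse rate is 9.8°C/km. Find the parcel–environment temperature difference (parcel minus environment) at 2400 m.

Parcel:
  From 700 m to 2400 m (dry): cools by 9.8 × 1.7 = 16.66°C, giving -6.26°C.
Environment:
  From 700 m to 2400 m (environment): cools by 3.2 × 1.7 = 5.44°C, giving 4.96°C.
T_parcel − T_env = -6.26 − 4.96 = -11.22°C

-11.22°C (parcel cooler than environment)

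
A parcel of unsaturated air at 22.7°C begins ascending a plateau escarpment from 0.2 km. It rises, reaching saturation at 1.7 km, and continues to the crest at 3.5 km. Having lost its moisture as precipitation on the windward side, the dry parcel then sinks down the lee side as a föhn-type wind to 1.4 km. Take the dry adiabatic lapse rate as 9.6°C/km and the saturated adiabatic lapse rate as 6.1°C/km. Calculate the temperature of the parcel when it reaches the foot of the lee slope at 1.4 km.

17.48°C

Dry to 1700 m: -9.6 × 1.5 km = -14.4°C, so T = 8.3°C.
Saturated to 3500 m: -6.1 × 1.8 km = -10.98°C, so T = -2.68°C.
Dry descent to 1400 m: +9.6 × 2.1 km = +20.16°C, so T = 17.48°C.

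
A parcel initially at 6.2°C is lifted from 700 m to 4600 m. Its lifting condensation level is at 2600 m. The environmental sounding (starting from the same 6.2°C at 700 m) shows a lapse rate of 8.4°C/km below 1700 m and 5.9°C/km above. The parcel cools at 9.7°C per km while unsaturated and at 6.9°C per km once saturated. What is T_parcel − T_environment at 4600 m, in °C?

Parcel:
  700–2600 m, dry: Δz = 1.9 km ⇒ ΔT = -18.43°C; T = -12.23°C
  2600–4600 m, saturated: Δz = 2 km ⇒ ΔT = -13.8°C; T = -26.03°C
Environment:
  700–1700 m, environment, lower layer: Δz = 1 km ⇒ ΔT = -8.4°C; T = -2.2°C
  1700–4600 m, environment, upper layer: Δz = 2.9 km ⇒ ΔT = -17.11°C; T = -19.31°C
T_parcel − T_env = -26.03 − (-19.31) = -6.72°C

-6.72°C (parcel cooler than environment)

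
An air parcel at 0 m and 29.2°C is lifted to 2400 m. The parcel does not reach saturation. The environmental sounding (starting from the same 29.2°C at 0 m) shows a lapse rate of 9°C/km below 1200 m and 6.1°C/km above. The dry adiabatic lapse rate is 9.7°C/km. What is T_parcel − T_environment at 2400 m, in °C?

-5.16°C (parcel cooler than environment)

Parcel:
  0 → 2400 m (dry, 9.7°C/km): ΔT = -9.7 × 2.4 = -23.28°C → T = 5.92°C
Environment:
  0 → 1200 m (environment, lower layer, 9°C/km): ΔT = -9 × 1.2 = -10.8°C → T = 18.4°C
  1200 → 2400 m (environment, upper layer, 6.1°C/km): ΔT = -6.1 × 1.2 = -7.32°C → T = 11.08°C
T_parcel − T_env = 5.92 − 11.08 = -5.16°C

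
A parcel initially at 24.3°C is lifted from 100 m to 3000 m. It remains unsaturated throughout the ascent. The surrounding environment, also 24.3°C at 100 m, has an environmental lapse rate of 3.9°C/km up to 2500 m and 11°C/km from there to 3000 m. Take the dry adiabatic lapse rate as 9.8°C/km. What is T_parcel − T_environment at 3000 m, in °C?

Parcel:
  Dry to 3000 m: -9.8 × 2.9 km = -28.42°C, so T = -4.12°C.
Environment:
  Environment, lower layer to 2500 m: -3.9 × 2.4 km = -9.36°C, so T = 14.94°C.
  Environment, upper layer to 3000 m: -11 × 0.5 km = -5.5°C, so T = 9.44°C.
T_parcel − T_env = -4.12 − 9.44 = -13.56°C

-13.56°C (parcel cooler than environment)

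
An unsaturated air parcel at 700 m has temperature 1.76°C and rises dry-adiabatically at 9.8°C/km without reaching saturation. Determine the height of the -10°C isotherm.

Height above start = (1.76 − (-10)) / 9.8 = 1.2 km
Altitude = 700 m + 1200 m = 1900 m

1900 m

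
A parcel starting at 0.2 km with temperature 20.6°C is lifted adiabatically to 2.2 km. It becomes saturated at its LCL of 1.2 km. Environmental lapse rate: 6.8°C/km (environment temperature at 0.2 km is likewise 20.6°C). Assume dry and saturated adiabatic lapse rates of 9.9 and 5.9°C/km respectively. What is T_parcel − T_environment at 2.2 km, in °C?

Parcel:
  200 → 1200 m (dry, 9.9°C/km): ΔT = -9.9 × 1 = -9.9°C → T = 10.7°C
  1200 → 2200 m (saturated, 5.9°C/km): ΔT = -5.9 × 1 = -5.9°C → T = 4.8°C
Environment:
  200 → 2200 m (environment, 6.8°C/km): ΔT = -6.8 × 2 = -13.6°C → T = 7°C
T_parcel − T_env = 4.8 − 7 = -2.2°C

-2.2°C (parcel cooler than environment)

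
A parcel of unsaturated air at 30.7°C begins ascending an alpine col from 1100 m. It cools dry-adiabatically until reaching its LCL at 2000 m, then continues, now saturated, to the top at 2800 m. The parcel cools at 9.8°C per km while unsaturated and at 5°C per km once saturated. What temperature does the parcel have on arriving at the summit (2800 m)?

Dry to 2000 m: -9.8 × 0.9 km = -8.82°C, so T = 21.88°C.
Saturated to 2800 m: -5 × 0.8 km = -4°C, so T = 17.88°C.

17.88°C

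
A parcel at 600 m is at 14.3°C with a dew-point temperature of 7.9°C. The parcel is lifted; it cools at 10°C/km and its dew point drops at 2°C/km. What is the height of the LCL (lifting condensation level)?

1400 m

T and T_d converge at 10 − 2 = 8°C per km
Height above start = (14.3 − 7.9) / 8 = 0.8 km
LCL altitude = 600 m + 800 m = 1400 m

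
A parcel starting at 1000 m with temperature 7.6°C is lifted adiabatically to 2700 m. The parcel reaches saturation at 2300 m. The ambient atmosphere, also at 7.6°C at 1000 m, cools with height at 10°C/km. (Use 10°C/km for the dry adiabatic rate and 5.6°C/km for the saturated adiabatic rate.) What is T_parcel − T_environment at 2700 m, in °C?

+1.76°C (parcel warmer than environment)

Parcel:
  1000–2300 m, dry: Δz = 1.3 km ⇒ ΔT = -13°C; T = -5.4°C
  2300–2700 m, saturated: Δz = 0.4 km ⇒ ΔT = -2.24°C; T = -7.64°C
Environment:
  1000–2700 m, environment: Δz = 1.7 km ⇒ ΔT = -17°C; T = -9.4°C
T_parcel − T_env = -7.64 − (-9.4) = +1.76°C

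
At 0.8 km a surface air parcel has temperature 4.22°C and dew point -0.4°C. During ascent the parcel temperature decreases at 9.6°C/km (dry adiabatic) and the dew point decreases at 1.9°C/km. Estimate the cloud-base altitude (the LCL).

1.4 km

T and T_d converge at 9.6 − 1.9 = 7.7°C per km
Height above start = (4.22 − (-0.4)) / 7.7 = 0.6 km
LCL altitude = 800 m + 600 m = 1400 m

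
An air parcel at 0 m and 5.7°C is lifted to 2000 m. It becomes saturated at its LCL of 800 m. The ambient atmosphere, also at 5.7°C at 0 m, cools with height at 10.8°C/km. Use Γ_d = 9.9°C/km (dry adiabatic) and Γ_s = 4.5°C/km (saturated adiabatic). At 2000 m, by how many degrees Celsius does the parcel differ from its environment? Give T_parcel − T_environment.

Parcel:
  0 → 800 m (dry, 9.9°C/km): ΔT = -9.9 × 0.8 = -7.92°C → T = -2.22°C
  800 → 2000 m (saturated, 4.5°C/km): ΔT = -4.5 × 1.2 = -5.4°C → T = -7.62°C
Environment:
  0 → 2000 m (environment, 10.8°C/km): ΔT = -10.8 × 2 = -21.6°C → T = -15.9°C
T_parcel − T_env = -7.62 − (-15.9) = +8.28°C

+8.28°C (parcel warmer than environment)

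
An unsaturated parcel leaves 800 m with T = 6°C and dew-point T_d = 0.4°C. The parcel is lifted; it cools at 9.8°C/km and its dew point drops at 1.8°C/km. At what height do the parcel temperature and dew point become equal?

T and T_d converge at 9.8 − 1.8 = 8°C per km
Height above start = (6 − 0.4) / 8 = 0.7 km
LCL altitude = 800 m + 700 m = 1500 m

1500 m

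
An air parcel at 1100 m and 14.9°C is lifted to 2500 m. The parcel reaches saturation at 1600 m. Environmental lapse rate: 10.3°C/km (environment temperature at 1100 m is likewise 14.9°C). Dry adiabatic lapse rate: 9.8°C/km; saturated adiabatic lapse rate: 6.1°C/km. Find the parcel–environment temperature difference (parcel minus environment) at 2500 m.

+4.03°C (parcel warmer than environment)

Parcel:
  From 1100 m to 1600 m (dry): cools by 9.8 × 0.5 = 4.9°C, giving 10°C.
  From 1600 m to 2500 m (saturated): cools by 6.1 × 0.9 = 5.49°C, giving 4.51°C.
Environment:
  From 1100 m to 2500 m (environment): cools by 10.3 × 1.4 = 14.42°C, giving 0.48°C.
T_parcel − T_env = 4.51 − 0.48 = +4.03°C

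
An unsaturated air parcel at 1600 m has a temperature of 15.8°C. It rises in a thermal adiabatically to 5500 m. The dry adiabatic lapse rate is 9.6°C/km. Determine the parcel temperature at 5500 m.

1600 → 5500 m (dry adiabatic, 9.6°C/km): ΔT = -9.6 × 3.9 = -37.44°C → T = -21.64°C

-21.64°C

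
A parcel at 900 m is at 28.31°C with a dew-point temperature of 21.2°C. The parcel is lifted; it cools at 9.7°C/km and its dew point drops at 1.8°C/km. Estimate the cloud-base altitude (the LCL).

T and T_d converge at 9.7 − 1.8 = 7.9°C per km
Height above start = (28.31 − 21.2) / 7.9 = 0.9 km
LCL altitude = 900 m + 900 m = 1800 m

1800 m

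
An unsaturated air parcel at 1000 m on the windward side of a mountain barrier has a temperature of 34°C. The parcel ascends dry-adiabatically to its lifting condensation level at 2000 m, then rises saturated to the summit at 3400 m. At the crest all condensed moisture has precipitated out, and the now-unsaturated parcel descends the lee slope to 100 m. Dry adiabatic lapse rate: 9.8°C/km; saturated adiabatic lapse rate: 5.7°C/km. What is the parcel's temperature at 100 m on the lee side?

From 1000 m to 2000 m (dry): cools by 9.8 × 1 = 9.8°C, giving 24.2°C.
From 2000 m to 3400 m (saturated): cools by 5.7 × 1.4 = 7.98°C, giving 16.22°C.
From 3400 m to 100 m (dry descent): warms by 9.8 × 3.3 = 32.34°C, giving 48.56°C.

48.56°C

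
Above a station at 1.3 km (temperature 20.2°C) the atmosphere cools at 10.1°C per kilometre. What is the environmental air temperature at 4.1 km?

-8.08°C

1300 → 4100 m (environmental, 10.1°C/km): ΔT = -10.1 × 2.8 = -28.28°C → T = -8.08°C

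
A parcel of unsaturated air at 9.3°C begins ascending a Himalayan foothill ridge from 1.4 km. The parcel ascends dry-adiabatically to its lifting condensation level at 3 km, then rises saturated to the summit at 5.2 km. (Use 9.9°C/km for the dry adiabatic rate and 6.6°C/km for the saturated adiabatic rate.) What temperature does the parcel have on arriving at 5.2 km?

1400 → 3000 m (dry, 9.9°C/km): ΔT = -9.9 × 1.6 = -15.84°C → T = -6.54°C
3000 → 5200 m (saturated, 6.6°C/km): ΔT = -6.6 × 2.2 = -14.52°C → T = -21.06°C

-21.06°C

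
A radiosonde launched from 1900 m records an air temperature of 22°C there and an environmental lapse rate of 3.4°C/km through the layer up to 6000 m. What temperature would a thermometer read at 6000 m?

8.06°C

1900–6000 m, environmental: Δz = 4.1 km ⇒ ΔT = -13.94°C; T = 8.06°C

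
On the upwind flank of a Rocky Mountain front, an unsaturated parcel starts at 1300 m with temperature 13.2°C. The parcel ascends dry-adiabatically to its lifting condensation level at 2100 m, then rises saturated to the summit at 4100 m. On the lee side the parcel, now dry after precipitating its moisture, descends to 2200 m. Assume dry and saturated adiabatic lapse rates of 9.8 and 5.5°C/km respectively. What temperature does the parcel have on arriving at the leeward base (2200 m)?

1300–2100 m, dry: Δz = 0.8 km ⇒ ΔT = -7.84°C; T = 5.36°C
2100–4100 m, saturated: Δz = 2 km ⇒ ΔT = -11°C; T = -5.64°C
4100–2200 m, dry descent: Δz = 1.9 km ⇒ ΔT = +18.62°C; T = 12.98°C

12.98°C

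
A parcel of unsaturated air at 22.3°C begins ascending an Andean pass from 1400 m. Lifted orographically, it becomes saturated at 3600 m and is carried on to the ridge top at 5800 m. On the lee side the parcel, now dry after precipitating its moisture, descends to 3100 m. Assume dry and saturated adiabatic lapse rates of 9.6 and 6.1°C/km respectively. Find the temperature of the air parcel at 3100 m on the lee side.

1400–3600 m, dry: Δz = 2.2 km ⇒ ΔT = -21.12°C; T = 1.18°C
3600–5800 m, saturated: Δz = 2.2 km ⇒ ΔT = -13.42°C; T = -12.24°C
5800–3100 m, dry descent: Δz = 2.7 km ⇒ ΔT = +25.92°C; T = 13.68°C

13.68°C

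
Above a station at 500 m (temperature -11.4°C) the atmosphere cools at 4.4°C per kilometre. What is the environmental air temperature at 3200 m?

From 500 m to 3200 m (environmental): cools by 4.4 × 2.7 = 11.88°C, giving -23.28°C.

-23.28°C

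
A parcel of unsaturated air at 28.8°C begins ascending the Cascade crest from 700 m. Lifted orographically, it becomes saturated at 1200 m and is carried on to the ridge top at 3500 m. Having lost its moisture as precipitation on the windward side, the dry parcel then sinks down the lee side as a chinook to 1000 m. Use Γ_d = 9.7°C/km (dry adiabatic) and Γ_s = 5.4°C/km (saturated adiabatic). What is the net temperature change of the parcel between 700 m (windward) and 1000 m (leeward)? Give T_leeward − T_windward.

+6.98°C

700 → 1200 m (dry, 9.7°C/km): ΔT = -9.7 × 0.5 = -4.85°C → T = 23.95°C
1200 → 3500 m (saturated, 5.4°C/km): ΔT = -5.4 × 2.3 = -12.42°C → T = 11.53°C
3500 → 1000 m (dry descent, 9.7°C/km): ΔT = +9.7 × 2.5 = +24.25°C → T = 35.78°C
Net change vs windward start: 35.78 − 28.8 = +6.98°C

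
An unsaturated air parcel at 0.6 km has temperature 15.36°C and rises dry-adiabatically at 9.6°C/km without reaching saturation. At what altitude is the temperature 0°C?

2.2 km

Height above start = (15.36 − 0) / 9.6 = 1.6 km
Altitude = 600 m + 1600 m = 2200 m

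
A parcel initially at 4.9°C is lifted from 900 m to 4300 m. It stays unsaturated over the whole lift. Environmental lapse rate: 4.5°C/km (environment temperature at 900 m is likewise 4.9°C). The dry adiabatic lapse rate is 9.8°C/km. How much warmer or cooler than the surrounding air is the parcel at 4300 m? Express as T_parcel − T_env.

Parcel:
  From 900 m to 4300 m (dry): cools by 9.8 × 3.4 = 33.32°C, giving -28.42°C.
Environment:
  From 900 m to 4300 m (environment): cools by 4.5 × 3.4 = 15.3°C, giving -10.4°C.
T_parcel − T_env = -28.42 − (-10.4) = -18.02°C

-18.02°C (parcel cooler than environment)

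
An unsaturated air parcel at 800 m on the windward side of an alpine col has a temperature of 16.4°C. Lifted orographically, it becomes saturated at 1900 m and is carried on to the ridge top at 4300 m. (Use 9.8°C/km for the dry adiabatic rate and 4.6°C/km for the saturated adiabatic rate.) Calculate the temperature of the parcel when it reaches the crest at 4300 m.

-5.42°C

800 → 1900 m (dry, 9.8°C/km): ΔT = -9.8 × 1.1 = -10.78°C → T = 5.62°C
1900 → 4300 m (saturated, 4.6°C/km): ΔT = -4.6 × 2.4 = -11.04°C → T = -5.42°C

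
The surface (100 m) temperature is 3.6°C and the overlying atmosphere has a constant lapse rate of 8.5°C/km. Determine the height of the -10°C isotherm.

1700 m

Height above start = (3.6 − (-10)) / 8.5 = 1.6 km
Altitude = 100 m + 1600 m = 1700 m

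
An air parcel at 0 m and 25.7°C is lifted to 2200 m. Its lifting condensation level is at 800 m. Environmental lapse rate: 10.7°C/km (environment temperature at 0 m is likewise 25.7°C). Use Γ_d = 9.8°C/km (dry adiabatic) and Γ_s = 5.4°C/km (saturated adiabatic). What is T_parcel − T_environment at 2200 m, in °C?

Parcel:
  From 0 m to 800 m (dry): cools by 9.8 × 0.8 = 7.84°C, giving 17.86°C.
  From 800 m to 2200 m (saturated): cools by 5.4 × 1.4 = 7.56°C, giving 10.3°C.
Environment:
  From 0 m to 2200 m (environment): cools by 10.7 × 2.2 = 23.54°C, giving 2.16°C.
T_parcel − T_env = 10.3 − 2.16 = +8.14°C

+8.14°C (parcel warmer than environment)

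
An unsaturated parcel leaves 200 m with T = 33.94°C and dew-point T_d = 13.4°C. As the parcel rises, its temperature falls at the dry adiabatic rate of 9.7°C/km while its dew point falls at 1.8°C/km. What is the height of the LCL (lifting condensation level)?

2800 m

T and T_d converge at 9.7 − 1.8 = 7.9°C per km
Height above start = (33.94 − 13.4) / 7.9 = 2.6 km
LCL altitude = 200 m + 2600 m = 2800 m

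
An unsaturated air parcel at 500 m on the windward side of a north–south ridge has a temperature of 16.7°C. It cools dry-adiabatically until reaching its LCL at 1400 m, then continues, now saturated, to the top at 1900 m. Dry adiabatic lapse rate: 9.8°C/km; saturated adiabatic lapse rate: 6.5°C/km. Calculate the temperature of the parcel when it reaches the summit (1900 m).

4.63°C

500–1400 m, dry: Δz = 0.9 km ⇒ ΔT = -8.82°C; T = 7.88°C
1400–1900 m, saturated: Δz = 0.5 km ⇒ ΔT = -3.25°C; T = 4.63°C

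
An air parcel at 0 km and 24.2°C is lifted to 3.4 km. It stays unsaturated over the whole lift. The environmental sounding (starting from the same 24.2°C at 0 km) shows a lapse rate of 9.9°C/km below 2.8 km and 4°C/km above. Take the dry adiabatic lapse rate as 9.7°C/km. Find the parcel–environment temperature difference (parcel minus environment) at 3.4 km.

-2.86°C (parcel cooler than environment)

Parcel:
  0 → 3400 m (dry, 9.7°C/km): ΔT = -9.7 × 3.4 = -32.98°C → T = -8.78°C
Environment:
  0 → 2800 m (environment, lower layer, 9.9°C/km): ΔT = -9.9 × 2.8 = -27.72°C → T = -3.52°C
  2800 → 3400 m (environment, upper layer, 4°C/km): ΔT = -4 × 0.6 = -2.4°C → T = -5.92°C
T_parcel − T_env = -8.78 − (-5.92) = -2.86°C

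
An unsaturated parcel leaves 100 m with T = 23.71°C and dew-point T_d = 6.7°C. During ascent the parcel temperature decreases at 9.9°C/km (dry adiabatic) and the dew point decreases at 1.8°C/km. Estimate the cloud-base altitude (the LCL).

T and T_d converge at 9.9 − 1.8 = 8.1°C per km
Height above start = (23.71 − 6.7) / 8.1 = 2.1 km
LCL altitude = 100 m + 2100 m = 2200 m

2200 m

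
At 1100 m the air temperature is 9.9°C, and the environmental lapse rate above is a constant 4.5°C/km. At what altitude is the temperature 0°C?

Height above start = (9.9 − 0) / 4.5 = 2.2 km
Altitude = 1100 m + 2200 m = 3300 m

3300 m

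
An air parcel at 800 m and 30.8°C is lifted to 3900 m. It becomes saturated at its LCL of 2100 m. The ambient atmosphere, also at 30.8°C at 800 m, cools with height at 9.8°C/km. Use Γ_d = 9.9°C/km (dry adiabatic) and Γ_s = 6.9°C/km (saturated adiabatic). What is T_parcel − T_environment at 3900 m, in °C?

Parcel:
  800 → 2100 m (dry, 9.9°C/km): ΔT = -9.9 × 1.3 = -12.87°C → T = 17.93°C
  2100 → 3900 m (saturated, 6.9°C/km): ΔT = -6.9 × 1.8 = -12.42°C → T = 5.51°C
Environment:
  800 → 3900 m (environment, 9.8°C/km): ΔT = -9.8 × 3.1 = -30.38°C → T = 0.42°C
T_parcel − T_env = 5.51 − 0.42 = +5.09°C

+5.09°C (parcel warmer than environment)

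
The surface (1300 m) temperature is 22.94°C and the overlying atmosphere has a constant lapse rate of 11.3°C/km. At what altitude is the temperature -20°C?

5100 m

Height above start = (22.94 − (-20)) / 11.3 = 3.8 km
Altitude = 1300 m + 3800 m = 5100 m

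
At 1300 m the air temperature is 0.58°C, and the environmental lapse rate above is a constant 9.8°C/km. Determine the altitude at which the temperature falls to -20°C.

3400 m

Height above start = (0.58 − (-20)) / 9.8 = 2.1 km
Altitude = 1300 m + 2100 m = 3400 m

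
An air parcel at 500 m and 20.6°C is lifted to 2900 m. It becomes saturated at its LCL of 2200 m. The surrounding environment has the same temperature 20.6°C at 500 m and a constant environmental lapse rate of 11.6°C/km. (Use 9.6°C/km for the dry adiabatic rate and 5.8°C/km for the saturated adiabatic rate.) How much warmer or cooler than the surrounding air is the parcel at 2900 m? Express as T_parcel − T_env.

+7.46°C (parcel warmer than environment)

Parcel:
  From 500 m to 2200 m (dry): cools by 9.6 × 1.7 = 16.32°C, giving 4.28°C.
  From 2200 m to 2900 m (saturated): cools by 5.8 × 0.7 = 4.06°C, giving 0.22°C.
Environment:
  From 500 m to 2900 m (environment): cools by 11.6 × 2.4 = 27.84°C, giving -7.24°C.
T_parcel − T_env = 0.22 − (-7.24) = +7.46°C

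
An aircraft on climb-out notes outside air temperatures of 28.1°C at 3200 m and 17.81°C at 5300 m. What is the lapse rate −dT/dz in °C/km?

Γ = −ΔT/Δz = (28.1 − 17.81) / (5300 − 3200) m
  = 10.29°C / 2.1 km = 4.9°C/km

4.9°C/km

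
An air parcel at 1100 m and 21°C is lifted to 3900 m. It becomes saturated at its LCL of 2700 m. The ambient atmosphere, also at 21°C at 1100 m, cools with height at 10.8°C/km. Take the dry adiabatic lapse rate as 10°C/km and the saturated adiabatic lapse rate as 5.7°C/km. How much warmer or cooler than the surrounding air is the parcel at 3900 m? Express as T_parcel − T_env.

+7.4°C (parcel warmer than environment)

Parcel:
  Dry to 2700 m: -10 × 1.6 km = -16°C, so T = 5°C.
  Saturated to 3900 m: -5.7 × 1.2 km = -6.84°C, so T = -1.84°C.
Environment:
  Environment to 3900 m: -10.8 × 2.8 km = -30.24°C, so T = -9.24°C.
T_parcel − T_env = -1.84 − (-9.24) = +7.4°C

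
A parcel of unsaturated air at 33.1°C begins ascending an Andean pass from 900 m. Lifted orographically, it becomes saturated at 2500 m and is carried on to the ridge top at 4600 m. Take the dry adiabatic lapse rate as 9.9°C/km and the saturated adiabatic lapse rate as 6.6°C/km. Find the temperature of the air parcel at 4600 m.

From 900 m to 2500 m (dry): cools by 9.9 × 1.6 = 15.84°C, giving 17.26°C.
From 2500 m to 4600 m (saturated): cools by 6.6 × 2.1 = 13.86°C, giving 3.4°C.

3.4°C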